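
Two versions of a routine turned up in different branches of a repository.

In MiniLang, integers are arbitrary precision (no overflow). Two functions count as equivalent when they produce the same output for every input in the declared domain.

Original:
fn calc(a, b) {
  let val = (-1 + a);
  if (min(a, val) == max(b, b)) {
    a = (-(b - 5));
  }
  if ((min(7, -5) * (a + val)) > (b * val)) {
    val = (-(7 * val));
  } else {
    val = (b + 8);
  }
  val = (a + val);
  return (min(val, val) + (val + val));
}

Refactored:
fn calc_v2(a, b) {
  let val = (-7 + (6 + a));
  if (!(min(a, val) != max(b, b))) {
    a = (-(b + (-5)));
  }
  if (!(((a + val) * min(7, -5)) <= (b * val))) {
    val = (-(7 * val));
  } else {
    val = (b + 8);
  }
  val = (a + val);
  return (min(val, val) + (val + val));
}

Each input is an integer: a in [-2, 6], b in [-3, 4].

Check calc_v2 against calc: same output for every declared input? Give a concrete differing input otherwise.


Although comparison usage differs; arithmetic usage differs; constant usage differs; boolean connective usage differs, 72/72 inputs agree.
verdict: equivalent


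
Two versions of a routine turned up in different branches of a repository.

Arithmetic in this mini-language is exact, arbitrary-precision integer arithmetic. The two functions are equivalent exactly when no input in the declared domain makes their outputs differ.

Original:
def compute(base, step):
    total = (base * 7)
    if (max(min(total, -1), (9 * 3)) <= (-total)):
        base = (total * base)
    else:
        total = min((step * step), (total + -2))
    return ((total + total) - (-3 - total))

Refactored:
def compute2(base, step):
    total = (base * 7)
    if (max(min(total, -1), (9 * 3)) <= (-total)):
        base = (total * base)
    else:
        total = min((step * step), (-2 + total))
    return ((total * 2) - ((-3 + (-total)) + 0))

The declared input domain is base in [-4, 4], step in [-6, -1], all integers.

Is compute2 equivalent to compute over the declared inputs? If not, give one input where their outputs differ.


Comparing the listings, the differences include: constant usage differs; also arithmetic usage differs.
As a probe, take base=3, step=-1: compute runs total=21, then (max(min(total, -1), (9 * 3)) <= (-total)) is false, then total=1, then returns 6; compute2 runs total=21, then (max(min(total, -1), (9 * 3)) <= (-total)) is false, then total=1, then returns 6; both end at 6.
Checked all 54 inputs in the declared domain: the outputs agree on every one.
verdict: equivalent


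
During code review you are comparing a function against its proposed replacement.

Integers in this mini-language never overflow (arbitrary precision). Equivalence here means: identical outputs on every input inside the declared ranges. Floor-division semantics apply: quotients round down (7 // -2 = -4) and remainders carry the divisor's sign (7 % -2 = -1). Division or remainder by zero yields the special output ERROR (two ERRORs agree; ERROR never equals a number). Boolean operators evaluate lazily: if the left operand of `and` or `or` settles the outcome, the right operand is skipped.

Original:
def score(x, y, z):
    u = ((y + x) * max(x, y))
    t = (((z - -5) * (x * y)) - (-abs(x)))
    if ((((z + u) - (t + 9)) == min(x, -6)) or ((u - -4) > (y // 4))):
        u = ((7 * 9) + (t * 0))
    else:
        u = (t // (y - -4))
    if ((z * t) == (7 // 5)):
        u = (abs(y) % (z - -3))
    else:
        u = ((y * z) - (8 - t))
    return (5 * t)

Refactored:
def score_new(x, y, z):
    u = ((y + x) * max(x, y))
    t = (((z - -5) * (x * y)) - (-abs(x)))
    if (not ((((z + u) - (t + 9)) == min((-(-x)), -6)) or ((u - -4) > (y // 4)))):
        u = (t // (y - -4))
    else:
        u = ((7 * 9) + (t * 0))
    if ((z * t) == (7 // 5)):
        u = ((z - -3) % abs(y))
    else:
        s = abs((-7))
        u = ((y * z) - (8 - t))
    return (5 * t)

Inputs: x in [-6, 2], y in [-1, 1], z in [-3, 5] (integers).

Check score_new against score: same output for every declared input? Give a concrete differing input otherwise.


Run the pair on x=-1, y=0, z=1.
score: u becomes 0; next t becomes 1; next ((((z + u) - (t + 9)) == min(x, -6)) or ((u - -4) > (y // 4))) evaluates to true; next u becomes 63; next ((z * t) == (7 // 5)) evaluates to true; next u becomes 0; next final value 5
score_new: u becomes 0; next t becomes 1; next (not ((((z + u) - (t + 9)) == min((-(-x)), -6)) or ((u - -4) > (y // 4)))) evaluates to false; next u becomes 63; next ((z * t) == (7 // 5)) evaluates to true; next hits division by zero so the output is ERROR
5 against ERROR: the behavior changed.
verdict: not equivalent; witness: x=-1, y=0, z=1


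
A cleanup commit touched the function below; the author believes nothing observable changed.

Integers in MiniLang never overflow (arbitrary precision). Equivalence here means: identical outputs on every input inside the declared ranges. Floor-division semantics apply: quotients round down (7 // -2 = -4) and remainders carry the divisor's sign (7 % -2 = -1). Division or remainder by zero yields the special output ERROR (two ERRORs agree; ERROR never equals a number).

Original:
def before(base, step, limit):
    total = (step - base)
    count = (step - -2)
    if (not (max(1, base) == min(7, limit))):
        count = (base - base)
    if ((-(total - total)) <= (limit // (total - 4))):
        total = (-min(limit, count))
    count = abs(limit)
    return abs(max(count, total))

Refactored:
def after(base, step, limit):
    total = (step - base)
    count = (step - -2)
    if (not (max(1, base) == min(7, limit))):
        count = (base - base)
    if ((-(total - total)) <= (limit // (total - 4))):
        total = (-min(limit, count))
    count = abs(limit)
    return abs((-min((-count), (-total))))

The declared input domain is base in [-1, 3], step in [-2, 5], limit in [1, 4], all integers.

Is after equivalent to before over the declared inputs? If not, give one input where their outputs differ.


Behavior is preserved: although min/max/abs usage differs, the outputs never diverge.
As a probe, take base=0, step=2, limit=3: before runs total=2, then count=4, then (not (max(1, base) == min(7, limit))) is true, then count=0, then ((-(total - total)) <= (limit // (total - 4))) is false, then count=3, then returns 3; after runs total=2, then count=4, then (not (max(1, base) == min(7, limit))) is true, then count=0, then ((-(total - total)) <= (limit // (total - 4))) is false, then count=3, then returns 3; both end at 3.
Checked all 160 inputs in the declared domain: the outputs agree on every one.
verdict: equivalent


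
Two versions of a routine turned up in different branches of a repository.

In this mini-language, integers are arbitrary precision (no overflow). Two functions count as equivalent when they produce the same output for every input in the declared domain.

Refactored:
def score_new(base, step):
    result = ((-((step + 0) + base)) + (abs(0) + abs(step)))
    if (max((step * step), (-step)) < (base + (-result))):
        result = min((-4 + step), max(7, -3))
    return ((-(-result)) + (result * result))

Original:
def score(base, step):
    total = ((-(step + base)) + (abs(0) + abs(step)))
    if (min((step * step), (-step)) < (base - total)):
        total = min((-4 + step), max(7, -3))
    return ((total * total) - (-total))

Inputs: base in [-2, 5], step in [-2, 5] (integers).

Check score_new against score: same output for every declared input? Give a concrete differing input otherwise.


Not equivalent: base=-2, step=5 separates them (2 vs 6).
score: total = 2; (min((step * step), (-step)) < (base - total)) -> true; total = 1; return 2
score_new: result = 2; (max((step * step), (-step)) < (base + (-result))) -> false; return 6
verdict: not equivalent; witness: base=-2, step=5


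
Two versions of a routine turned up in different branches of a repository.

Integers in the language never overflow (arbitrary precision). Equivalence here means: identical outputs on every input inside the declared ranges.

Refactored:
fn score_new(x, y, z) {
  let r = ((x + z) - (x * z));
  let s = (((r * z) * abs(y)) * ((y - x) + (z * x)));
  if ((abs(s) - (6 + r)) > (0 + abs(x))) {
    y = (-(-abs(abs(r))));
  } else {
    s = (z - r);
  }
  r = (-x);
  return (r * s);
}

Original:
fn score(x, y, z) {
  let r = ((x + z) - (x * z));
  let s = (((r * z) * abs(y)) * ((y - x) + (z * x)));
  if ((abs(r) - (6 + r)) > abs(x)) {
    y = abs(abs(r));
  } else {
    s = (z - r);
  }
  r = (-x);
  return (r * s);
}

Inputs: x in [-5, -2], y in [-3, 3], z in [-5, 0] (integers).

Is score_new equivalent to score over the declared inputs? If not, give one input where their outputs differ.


These are not equivalent — on x=-5, y=0, z=-1 the outputs split (0 vs 50).
score: r=-11, then s=0, then ((abs(r) - (6 + r)) > abs(x)) is true, then y=11, then r=5, then returns 0
score_new: r=-11, then s=0, then ((abs(s) - (6 + r)) > (0 + abs(x))) is false, then s=10, then r=5, then returns 50
verdict: not equivalent; witness: x=-5, y=0, z=-1


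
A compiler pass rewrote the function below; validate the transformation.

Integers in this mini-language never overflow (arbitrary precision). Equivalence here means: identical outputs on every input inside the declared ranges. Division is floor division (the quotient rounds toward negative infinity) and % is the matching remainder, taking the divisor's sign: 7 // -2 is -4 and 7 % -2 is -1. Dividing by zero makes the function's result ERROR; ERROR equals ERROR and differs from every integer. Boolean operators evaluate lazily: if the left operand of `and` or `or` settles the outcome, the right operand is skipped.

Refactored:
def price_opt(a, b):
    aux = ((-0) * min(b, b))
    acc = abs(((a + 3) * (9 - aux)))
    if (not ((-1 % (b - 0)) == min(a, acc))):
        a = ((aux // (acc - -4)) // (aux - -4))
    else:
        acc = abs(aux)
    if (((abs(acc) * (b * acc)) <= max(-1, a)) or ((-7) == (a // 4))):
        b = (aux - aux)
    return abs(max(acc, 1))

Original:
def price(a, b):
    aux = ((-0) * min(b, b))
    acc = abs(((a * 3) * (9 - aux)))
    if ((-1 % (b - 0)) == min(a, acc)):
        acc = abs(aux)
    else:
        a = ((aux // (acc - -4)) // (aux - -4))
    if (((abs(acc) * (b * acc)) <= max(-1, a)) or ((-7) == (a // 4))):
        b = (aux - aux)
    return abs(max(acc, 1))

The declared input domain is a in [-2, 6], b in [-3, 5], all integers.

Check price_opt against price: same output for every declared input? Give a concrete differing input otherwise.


The rewrite breaks on a=-2, b=-3, where the results are 54 and 9.
price: aux := 0 | acc := 54 | ((-1 % (b - 0)) == min(a, acc)): false | a := 0 | (((abs(acc) * (b * acc)) <= max(-1, a)) or ((-7) == (a // 4))): true | b := 0 | result 54
price_opt: aux := 0 | acc := 9 | (not ((-1 % (b - 0)) == min(a, acc))): true | a := 0 | (((abs(acc) * (b * acc)) <= max(-1, a)) or ((-7) == (a // 4))): true | b := 0 | result 9
verdict: not equivalent; witness: a=-2, b=-3


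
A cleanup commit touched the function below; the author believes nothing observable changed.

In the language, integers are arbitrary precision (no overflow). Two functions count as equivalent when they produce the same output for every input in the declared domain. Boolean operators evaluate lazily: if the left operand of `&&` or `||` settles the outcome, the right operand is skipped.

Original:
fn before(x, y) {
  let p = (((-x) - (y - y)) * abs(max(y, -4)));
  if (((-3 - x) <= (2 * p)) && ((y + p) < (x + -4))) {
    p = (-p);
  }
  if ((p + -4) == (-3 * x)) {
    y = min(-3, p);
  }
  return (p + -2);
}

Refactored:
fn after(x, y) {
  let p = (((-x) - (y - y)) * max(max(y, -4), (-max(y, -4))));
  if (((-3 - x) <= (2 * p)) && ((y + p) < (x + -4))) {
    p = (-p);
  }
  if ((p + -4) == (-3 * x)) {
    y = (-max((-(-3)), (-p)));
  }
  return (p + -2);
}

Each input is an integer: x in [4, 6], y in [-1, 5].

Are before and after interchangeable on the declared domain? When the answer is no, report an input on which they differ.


The two versions differ — the changes include constant usage differs; and min/max/abs usage differs.
As a probe, take x=5, y=3: before runs p = -15; (((-3 - x) <= (2 * p)) && ((y + p) < (x + -4))) -> false; ((p + -4) == (-3 * x)) -> false; return -17; after runs p = -15; (((-3 - x) <= (2 * p)) && ((y + p) < (x + -4))) -> false; ((p + -4) == (-3 * x)) -> false; return -17; both end at -17.
An exhaustive pass over the 21 declared inputs shows identical outputs.
verdict: equivalent


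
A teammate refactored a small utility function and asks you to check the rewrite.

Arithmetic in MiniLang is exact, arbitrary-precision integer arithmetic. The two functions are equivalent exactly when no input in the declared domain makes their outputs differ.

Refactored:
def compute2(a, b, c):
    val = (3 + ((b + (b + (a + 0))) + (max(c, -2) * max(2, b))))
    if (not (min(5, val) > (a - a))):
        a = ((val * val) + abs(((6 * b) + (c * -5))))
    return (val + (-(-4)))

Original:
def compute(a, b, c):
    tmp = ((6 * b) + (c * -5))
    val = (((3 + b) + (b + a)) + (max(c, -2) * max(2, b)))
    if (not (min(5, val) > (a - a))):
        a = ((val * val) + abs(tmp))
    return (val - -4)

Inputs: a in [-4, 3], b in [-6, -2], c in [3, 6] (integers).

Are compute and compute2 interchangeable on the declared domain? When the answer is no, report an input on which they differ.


Equivalent — the differences include constant usage differs; statement counts differ; arithmetic usage differs; local variable names differ, yet no declared input distinguishes the two.
Spot check at a=-3, b=-3, c=4 — compute: tmp = -38; val = 2; (not (min(5, val) > (a - a))) -> false; return 6. compute2: val = 2; (not (min(5, val) > (a - a))) -> false; return 6. Both give 6.
Checked all 160 inputs in the declared domain: the outputs agree on every one.
verdict: equivalent


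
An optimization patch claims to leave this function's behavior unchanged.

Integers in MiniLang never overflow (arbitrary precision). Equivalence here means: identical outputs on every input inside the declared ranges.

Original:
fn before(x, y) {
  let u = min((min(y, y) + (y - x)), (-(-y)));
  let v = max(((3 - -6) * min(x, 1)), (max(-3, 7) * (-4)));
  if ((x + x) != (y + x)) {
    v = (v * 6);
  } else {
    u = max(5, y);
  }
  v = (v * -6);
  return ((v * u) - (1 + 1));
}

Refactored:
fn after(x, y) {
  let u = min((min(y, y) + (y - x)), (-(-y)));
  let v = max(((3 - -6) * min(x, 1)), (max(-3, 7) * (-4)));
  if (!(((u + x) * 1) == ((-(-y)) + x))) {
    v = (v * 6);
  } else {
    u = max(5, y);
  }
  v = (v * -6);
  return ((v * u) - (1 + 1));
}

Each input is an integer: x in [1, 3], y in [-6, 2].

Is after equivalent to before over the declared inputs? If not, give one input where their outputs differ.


Consider the input x=1, y=2.
before: u becomes 2; next v becomes 9; next ((x + x) != (y + x)) evaluates to true; next v becomes 54; next v becomes -324; next final value -650
after: u becomes 2; next v becomes 9; next (!(((u + x) * 1) == ((-(-y)) + x))) evaluates to false; next u becomes 5; next v becomes -54; next final value -272
-650 vs -272 — the two versions disagree here.
verdict: not equivalent; witness: x=1, y=2


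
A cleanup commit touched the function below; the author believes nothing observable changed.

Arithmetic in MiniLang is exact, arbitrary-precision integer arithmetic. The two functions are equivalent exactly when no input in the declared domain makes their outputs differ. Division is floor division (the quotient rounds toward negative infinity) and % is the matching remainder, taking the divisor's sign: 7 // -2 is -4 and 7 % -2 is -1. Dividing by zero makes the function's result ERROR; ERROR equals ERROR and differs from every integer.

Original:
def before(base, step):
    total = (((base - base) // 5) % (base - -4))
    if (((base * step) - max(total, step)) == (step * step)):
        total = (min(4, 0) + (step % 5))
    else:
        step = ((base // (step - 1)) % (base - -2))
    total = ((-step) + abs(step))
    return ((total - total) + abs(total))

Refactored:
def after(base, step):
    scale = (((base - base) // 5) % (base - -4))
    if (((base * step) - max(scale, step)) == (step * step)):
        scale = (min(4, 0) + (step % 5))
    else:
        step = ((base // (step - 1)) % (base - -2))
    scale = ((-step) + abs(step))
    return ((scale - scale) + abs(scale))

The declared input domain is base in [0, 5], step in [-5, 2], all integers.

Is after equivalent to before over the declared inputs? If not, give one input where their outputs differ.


Although local variable names differ, 48/48 inputs agree.
verdict: equivalent


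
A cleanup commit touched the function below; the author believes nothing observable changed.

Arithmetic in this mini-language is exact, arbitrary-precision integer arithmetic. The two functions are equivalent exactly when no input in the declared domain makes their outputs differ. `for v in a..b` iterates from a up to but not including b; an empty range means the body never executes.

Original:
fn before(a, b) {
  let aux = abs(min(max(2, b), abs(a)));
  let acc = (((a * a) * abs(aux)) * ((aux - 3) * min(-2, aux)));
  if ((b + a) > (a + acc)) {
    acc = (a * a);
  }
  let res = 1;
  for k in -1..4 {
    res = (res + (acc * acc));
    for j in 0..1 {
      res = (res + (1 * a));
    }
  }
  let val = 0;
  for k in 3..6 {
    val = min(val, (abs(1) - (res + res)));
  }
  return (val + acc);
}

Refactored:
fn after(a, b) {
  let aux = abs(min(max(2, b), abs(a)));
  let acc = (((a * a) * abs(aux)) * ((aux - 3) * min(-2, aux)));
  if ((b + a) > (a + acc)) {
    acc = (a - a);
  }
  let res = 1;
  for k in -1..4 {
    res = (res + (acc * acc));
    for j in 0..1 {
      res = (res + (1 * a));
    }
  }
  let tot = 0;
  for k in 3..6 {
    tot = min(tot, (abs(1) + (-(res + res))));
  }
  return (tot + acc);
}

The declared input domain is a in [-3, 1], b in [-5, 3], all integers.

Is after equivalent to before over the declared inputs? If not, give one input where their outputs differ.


Run the pair on a=-3, b=3.
before: aux := 3 | acc := 0 | ((b + a) > (a + acc)): true | acc := 9 | res := 1 | iter k=-1: | res := 82 | iter j=0: | res := 79 | iter k=0: | res := 160 | iter j=0: | res := 157 | iter k=1: | res := 238 | iter j=0: | res := 235 | iter k=2: | res := 316 | iter j=0: | res := 313 | iter k=3: | res := 394 | iter j=0: | res := 391 | val := 0 | iter k=3: | val := -781 | iter k=4: | val := -781 | iter k=5: | val := -781 | result -772
after: aux := 3 | acc := 0 | ((b + a) > (a + acc)): true | acc := 0 | res := 1 | iter k=-1: | res := 1 | iter j=0: | res := -2 | iter k=0: | res := -2 | iter j=0: | res := -5 | iter k=1: | res := -5 | iter j=0: | res := -8 | iter k=2: | res := -8 | iter j=0: | res := -11 | iter k=3: | res := -11 | iter j=0: | res := -14 | tot := 0 | iter k=3: | tot := 0 | iter k=4: | tot := 0 | iter k=5: | tot := 0 | result 0
-772 != 0, so the rewrite changes behavior.
verdict: not equivalent; witness: a=-3, b=3


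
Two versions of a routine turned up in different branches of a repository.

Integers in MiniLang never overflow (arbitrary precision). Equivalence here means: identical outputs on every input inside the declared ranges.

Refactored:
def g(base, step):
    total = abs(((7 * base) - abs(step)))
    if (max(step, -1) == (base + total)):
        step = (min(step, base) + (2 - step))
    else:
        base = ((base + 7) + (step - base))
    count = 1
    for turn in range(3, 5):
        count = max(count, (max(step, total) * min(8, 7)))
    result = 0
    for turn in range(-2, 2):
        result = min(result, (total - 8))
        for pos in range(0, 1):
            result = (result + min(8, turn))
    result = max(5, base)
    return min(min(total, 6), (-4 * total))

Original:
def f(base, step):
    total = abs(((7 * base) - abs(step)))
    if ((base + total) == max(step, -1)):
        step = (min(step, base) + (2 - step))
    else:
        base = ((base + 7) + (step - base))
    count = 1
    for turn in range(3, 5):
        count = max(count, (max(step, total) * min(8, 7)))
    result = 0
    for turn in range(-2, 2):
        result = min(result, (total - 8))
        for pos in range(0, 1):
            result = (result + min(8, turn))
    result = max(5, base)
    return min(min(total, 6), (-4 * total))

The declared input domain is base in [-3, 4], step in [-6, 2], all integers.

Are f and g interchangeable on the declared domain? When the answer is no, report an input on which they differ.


The two are interchangeable: same computation, different form, and every declared input agrees.
Spot check at base=-3, step=-1 — f: total becomes 22; next ((base + total) == max(step, -1)) evaluates to false; next base becomes 6; next count becomes 1; next at turn=3:; next count becomes 154; next at turn=4:; next count becomes 154; next result becomes 0; next at turn=-2:; next result becomes 0; next at pos=0:; next result becomes -2; next at turn=-1:; next result becomes -2; next at pos=0:; next result becomes -3; next at turn=0:; next result becomes -3; next at pos=0:; next result becomes -3; next at turn=1:; next result becomes -3; next at pos=0:; next result becomes -2; next result becomes 6; next final value -88. g: total becomes 22; next (max(step, -1) == (base + total)) evaluates to false; next base becomes 6; next count becomes 1; next at turn=3:; next count becomes 154; next at turn=4:; next count becomes 154; next result becomes 0; next at turn=-2:; next result becomes 0; next at pos=0:; next result becomes -2; next at turn=-1:; next result becomes -2; next at pos=0:; next result becomes -3; next at turn=0:; next result becomes -3; next at pos=0:; next result becomes -3; next at turn=1:; next result becomes -3; next at pos=0:; next result becomes -2; next result becomes 6; next final value -88. Both give -88.
Sweeping the whole domain (72 inputs) finds no disagreement.
verdict: equivalent


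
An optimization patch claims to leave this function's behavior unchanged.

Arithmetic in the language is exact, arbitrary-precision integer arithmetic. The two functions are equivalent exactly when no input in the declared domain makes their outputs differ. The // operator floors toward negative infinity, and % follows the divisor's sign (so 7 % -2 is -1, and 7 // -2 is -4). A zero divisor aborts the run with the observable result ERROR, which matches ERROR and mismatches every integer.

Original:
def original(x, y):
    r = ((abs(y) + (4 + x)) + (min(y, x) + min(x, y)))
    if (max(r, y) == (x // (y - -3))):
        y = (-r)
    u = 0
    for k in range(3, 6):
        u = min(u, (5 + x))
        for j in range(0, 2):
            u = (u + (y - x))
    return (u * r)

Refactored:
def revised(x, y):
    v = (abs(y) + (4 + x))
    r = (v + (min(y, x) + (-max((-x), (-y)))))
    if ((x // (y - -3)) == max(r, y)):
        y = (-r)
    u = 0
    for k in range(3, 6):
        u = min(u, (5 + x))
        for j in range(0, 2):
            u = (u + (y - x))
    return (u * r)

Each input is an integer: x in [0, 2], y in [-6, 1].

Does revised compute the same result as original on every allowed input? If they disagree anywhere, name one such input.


The two are interchangeable: local variable names differ; min/max/abs usage differs; statement counts differ, and every declared input agrees.
Tracing x=0, y=-2: original: r := 2 | (max(r, y) == (x // (y - -3))): false | u := 0 | iter k=3: | u := 0 | iter j=0: | u := -2 | iter j=1: | u := -4 | iter k=4: | u := -4 | iter j=0: | u := -6 | iter j=1: | u := -8 | iter k=5: | u := -8 | iter j=0: | u := -10 | iter j=1: | u := -12 | result -24 | revised: v := 6 | r := 2 | ((x // (y - -3)) == max(r, y)): false | u := 0 | iter k=3: | u := 0 | iter j=0: | u := -2 | iter j=1: | u := -4 | iter k=4: | u := -4 | iter j=0: | u := -6 | iter j=1: | u := -8 | iter k=5: | u := -8 | iter j=0: | u := -10 | iter j=1: | u := -12 | result -24 — matching result -24.
Every one of the 24 inputs gives matching results.
verdict: equivalent


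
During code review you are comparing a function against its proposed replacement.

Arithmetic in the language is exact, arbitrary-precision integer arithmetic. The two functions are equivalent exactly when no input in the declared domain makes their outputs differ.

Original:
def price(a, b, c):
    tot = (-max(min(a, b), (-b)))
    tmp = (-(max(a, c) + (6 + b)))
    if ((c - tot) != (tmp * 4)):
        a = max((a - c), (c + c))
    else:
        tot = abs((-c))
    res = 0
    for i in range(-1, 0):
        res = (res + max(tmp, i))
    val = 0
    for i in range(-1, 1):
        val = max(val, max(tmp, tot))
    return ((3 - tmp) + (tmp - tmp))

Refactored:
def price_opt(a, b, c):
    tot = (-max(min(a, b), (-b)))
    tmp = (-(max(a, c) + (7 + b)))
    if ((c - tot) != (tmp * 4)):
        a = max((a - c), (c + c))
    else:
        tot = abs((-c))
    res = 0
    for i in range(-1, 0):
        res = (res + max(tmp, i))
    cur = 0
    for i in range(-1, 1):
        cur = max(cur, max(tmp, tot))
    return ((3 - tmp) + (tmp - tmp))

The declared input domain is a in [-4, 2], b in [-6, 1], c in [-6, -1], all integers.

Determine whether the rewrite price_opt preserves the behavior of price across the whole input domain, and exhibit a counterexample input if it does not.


There is a counterexample at a=-4, b=-6, c=-6: -1 on one side, 0 on the other.
price: tot := -6 | tmp := 4 | ((c - tot) != (tmp * 4)): true | a := 2 | res := 0 | iter i=-1: | res := 4 | val := 0 | iter i=-1: | val := 4 | iter i=0: | val := 4 | result -1
price_opt: tot := -6 | tmp := 3 | ((c - tot) != (tmp * 4)): true | a := 2 | res := 0 | iter i=-1: | res := 3 | cur := 0 | iter i=-1: | cur := 3 | iter i=0: | cur := 3 | result 0
verdict: not equivalent; witness: a=-4, b=-6, c=-6


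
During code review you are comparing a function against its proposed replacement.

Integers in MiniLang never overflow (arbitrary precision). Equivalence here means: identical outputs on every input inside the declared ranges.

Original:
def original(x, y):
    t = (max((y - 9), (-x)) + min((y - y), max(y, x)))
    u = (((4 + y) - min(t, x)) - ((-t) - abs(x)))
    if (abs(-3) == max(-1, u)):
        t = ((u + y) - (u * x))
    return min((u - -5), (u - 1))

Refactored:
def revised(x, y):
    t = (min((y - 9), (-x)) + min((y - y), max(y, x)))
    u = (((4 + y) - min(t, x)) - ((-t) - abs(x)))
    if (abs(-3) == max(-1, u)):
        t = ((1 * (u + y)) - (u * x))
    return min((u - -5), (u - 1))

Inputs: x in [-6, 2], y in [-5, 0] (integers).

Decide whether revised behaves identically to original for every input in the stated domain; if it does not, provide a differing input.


On input x=-6, y=-5, original returns 11 while revised returns 4.
verdict: not equivalent; witness: x=-6, y=-5


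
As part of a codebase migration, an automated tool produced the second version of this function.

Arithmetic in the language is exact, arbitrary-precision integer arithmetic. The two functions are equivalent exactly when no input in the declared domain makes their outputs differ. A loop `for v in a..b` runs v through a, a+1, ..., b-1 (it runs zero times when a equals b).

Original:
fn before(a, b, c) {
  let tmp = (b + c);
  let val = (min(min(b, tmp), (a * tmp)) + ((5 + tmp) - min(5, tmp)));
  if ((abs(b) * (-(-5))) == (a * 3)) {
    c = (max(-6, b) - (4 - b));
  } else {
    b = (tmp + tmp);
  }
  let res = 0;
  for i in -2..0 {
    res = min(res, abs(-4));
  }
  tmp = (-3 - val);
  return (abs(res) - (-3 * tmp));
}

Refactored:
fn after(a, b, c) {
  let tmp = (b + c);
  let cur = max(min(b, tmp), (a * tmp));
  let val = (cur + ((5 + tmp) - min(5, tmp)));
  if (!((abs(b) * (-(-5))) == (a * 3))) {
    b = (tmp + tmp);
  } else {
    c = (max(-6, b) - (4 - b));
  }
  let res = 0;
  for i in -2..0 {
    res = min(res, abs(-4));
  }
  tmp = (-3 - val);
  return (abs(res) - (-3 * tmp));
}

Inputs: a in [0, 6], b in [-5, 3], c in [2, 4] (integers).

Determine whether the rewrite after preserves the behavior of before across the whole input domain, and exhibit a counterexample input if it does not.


a=0, b=-5, c=2 yields -9 from before but -24 from after.
verdict: not equivalent; witness: a=0, b=-5, c=2


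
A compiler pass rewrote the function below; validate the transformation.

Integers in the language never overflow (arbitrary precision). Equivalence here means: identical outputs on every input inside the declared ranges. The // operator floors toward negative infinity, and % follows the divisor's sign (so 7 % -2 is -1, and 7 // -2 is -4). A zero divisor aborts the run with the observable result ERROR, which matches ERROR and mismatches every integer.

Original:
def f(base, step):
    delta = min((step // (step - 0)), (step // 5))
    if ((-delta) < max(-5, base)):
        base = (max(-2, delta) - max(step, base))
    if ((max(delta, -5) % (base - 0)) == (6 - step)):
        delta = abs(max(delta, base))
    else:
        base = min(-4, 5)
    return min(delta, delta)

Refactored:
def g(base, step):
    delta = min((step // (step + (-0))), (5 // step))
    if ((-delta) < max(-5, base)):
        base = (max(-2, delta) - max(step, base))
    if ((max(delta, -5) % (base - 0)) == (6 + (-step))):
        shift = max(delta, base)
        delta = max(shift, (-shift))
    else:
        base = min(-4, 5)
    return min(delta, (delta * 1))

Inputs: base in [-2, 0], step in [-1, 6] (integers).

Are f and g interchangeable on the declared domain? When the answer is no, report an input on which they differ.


Consider the input base=-2, step=-1.
f: delta := -1 | ((-delta) < max(-5, base)): false | ((max(delta, -5) % (base - 0)) == (6 - step)): false | base := -4 | result -1
g: delta := -5 | ((-delta) < max(-5, base)): false | ((max(delta, -5) % (base - 0)) == (6 + (-step))): false | base := -4 | result -5
-1 against -5: the behavior changed.
verdict: not equivalent; witness: base=-2, step=-1


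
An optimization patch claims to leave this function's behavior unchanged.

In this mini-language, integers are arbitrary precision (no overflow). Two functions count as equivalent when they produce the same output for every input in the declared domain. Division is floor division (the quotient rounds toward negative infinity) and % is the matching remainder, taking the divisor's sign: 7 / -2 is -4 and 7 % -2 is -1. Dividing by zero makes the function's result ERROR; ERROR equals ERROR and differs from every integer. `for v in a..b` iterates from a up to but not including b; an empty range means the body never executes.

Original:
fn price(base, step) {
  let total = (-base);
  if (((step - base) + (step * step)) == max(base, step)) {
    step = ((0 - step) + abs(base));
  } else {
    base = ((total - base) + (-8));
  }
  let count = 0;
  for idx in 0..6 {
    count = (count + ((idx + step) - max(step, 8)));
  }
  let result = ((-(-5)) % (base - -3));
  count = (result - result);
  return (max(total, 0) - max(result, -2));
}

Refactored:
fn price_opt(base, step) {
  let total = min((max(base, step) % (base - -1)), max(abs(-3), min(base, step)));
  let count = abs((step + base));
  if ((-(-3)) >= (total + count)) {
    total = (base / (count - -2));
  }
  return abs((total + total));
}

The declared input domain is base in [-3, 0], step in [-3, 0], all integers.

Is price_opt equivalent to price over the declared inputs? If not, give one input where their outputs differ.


Try base=-3, step=-3.
price: total := 3 | (((step - base) + (step * step)) == max(base, step)): false | base := -2 | count := 0 | iter idx=0: | count := -11 | iter idx=1: | count := -21 | iter idx=2: | count := -30 | iter idx=3: | count := -38 | iter idx=4: | count := -45 | iter idx=5: | count := -51 | result := 0 | count := 0 | result 3
price_opt: total := -1 | count := 6 | ((-(-3)) >= (total + count)): false | result 2
3 and 2 differ, so these are not the same function on this domain.
verdict: not equivalent; witness: base=-3, step=-3


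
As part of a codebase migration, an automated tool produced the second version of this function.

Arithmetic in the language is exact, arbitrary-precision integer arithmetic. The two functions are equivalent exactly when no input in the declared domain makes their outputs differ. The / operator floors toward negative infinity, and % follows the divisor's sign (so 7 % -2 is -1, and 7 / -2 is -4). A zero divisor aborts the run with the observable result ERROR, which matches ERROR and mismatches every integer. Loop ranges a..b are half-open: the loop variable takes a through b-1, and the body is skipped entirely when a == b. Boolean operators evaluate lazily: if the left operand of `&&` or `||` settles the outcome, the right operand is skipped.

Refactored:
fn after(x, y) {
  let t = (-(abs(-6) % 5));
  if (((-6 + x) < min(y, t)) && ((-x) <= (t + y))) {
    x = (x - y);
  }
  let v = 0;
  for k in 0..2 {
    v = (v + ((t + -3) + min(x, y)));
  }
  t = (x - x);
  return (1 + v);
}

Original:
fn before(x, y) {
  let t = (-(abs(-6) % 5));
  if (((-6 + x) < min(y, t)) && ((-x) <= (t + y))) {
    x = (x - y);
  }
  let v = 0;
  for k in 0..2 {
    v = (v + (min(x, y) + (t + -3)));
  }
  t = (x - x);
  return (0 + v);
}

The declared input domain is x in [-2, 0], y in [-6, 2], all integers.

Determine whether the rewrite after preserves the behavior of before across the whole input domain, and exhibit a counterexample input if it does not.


Evaluate both at x=-2, y=-6.
before: t := -1 | (((-6 + x) < min(y, t)) && ((-x) <= (t + y))): false | v := 0 | iter k=0: | v := -10 | iter k=1: | v := -20 | t := 0 | result -20
after: t := -1 | (((-6 + x) < min(y, t)) && ((-x) <= (t + y))): false | v := 0 | iter k=0: | v := -10 | iter k=1: | v := -20 | t := 0 | result -19
-20 vs -19 — the two versions disagree here.
verdict: not equivalent; witness: x=-2, y=-6


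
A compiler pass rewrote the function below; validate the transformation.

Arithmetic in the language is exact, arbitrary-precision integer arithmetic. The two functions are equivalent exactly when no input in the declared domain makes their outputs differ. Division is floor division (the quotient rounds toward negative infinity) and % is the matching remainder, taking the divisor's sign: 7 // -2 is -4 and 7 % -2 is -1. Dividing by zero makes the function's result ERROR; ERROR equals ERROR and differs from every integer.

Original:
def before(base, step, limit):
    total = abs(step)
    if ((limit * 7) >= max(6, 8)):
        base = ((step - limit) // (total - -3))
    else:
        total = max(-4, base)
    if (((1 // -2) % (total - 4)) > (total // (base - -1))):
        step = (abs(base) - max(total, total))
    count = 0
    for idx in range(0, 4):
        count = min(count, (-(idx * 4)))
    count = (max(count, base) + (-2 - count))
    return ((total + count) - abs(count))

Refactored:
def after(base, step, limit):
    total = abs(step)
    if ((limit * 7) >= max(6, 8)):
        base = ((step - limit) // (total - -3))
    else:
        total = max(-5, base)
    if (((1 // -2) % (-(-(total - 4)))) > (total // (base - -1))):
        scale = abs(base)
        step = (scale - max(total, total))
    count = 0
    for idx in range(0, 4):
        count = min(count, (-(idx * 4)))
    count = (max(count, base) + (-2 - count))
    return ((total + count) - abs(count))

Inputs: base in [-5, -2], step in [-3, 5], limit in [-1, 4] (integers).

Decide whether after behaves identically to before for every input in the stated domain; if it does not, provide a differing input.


Not equivalent: base=-5, step=-3, limit=-1 separates them (-4 vs -5).
before: total = 3; ((limit * 7) >= max(6, 8)) -> false; total = -4; (((1 // -2) % (total - 4)) > (total // (base - -1))) -> false; count = 0; [idx=0]; count = 0; [idx=1]; count = -4; [idx=2]; count = -8; [idx=3]; count = -12; count = 5; return -4
after: total = 3; ((limit * 7) >= max(6, 8)) -> false; total = -5; (((1 // -2) % (-(-(total - 4)))) > (total // (base - -1))) -> false; count = 0; [idx=0]; count = 0; [idx=1]; count = -4; [idx=2]; count = -8; [idx=3]; count = -12; count = 5; return -5
verdict: not equivalent; witness: base=-5, step=-3, limit=-1


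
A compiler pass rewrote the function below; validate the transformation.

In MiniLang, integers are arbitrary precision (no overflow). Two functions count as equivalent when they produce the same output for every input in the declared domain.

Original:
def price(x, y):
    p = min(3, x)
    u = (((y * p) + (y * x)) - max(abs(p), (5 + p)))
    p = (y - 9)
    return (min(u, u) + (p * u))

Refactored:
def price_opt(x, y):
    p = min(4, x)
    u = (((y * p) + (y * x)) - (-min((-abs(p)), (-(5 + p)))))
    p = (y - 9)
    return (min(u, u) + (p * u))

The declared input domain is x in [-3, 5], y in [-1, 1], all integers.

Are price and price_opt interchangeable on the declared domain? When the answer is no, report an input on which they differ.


These are not equivalent — on x=4, y=-1 the outputs split (135 vs 153).
price: p = 3; u = -15; p = -10; return 135
price_opt: p = 4; u = -17; p = -10; return 153
verdict: not equivalent; witness: x=4, y=-1


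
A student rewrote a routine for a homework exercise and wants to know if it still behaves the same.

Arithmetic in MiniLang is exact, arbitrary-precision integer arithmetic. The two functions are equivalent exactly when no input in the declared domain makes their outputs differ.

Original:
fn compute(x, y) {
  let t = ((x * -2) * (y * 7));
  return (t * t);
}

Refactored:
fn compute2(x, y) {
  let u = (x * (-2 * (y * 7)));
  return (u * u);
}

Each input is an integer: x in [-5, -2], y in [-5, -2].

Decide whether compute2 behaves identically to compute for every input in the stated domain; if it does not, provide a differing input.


Changes here: local variable names differ; the full 16-point sweep finds no disagreement.
verdict: equivalent


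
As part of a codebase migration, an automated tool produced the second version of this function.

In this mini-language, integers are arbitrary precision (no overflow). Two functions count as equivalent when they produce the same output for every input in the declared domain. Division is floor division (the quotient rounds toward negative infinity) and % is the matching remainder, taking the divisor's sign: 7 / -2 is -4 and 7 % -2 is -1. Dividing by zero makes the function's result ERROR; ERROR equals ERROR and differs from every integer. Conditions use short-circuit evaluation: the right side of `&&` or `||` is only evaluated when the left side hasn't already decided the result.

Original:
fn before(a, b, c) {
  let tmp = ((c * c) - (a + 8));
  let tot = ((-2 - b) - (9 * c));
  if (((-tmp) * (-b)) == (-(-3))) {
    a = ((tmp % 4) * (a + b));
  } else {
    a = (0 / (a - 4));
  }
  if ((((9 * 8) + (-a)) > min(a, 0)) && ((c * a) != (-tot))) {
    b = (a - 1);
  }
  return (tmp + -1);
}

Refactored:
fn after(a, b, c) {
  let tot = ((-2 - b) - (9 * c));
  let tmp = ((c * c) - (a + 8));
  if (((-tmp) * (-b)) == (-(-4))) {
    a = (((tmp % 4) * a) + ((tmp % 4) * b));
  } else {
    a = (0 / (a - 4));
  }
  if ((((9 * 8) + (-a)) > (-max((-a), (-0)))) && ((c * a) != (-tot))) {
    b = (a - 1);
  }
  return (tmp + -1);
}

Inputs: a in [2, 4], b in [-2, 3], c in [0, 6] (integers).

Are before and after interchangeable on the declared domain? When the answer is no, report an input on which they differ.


Not equivalent: a=4, b=-1, c=3 separates them (-4 vs ERROR).
before: tmp becomes -3; next tot becomes -28; next (((-tmp) * (-b)) == (-(-3))) evaluates to true; next a becomes 3; next ((((9 * 8) + (-a)) > min(a, 0)) && ((c * a) != (-tot))) evaluates to true; next b becomes 2; next final value -4
after: tot becomes -28; next tmp becomes -3; next (((-tmp) * (-b)) == (-(-4))) evaluates to false; next hits division by zero so the output is ERROR
verdict: not equivalent; witness: a=4, b=-1, c=3


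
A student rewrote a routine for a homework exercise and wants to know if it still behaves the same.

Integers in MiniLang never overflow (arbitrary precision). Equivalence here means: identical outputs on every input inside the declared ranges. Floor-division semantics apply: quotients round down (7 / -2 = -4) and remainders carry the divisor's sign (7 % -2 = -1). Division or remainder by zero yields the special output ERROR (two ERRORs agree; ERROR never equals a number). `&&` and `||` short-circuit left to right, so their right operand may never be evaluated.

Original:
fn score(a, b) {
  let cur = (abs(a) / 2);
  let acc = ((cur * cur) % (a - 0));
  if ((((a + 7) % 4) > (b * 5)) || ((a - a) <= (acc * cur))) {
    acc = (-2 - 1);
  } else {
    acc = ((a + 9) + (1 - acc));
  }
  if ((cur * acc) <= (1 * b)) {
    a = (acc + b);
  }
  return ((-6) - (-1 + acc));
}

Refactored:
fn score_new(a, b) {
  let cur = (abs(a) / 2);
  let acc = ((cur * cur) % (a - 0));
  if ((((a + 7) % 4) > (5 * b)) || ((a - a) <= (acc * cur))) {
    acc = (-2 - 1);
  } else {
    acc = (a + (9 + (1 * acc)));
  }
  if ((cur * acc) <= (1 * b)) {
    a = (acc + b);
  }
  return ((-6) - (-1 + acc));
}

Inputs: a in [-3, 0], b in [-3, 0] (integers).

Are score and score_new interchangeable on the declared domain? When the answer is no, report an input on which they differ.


The rewrite breaks on a=-3, b=0, where the results are -14 and -9.
score: cur becomes 1; next acc becomes -2; next ((((a + 7) % 4) > (b * 5)) || ((a - a) <= (acc * cur))) evaluates to false; next acc becomes 9; next ((cur * acc) <= (1 * b)) evaluates to false; next final value -14
score_new: cur becomes 1; next acc becomes -2; next ((((a + 7) % 4) > (5 * b)) || ((a - a) <= (acc * cur))) evaluates to false; next acc becomes 4; next ((cur * acc) <= (1 * b)) evaluates to false; next final value -9
verdict: not equivalent; witness: a=-3, b=0
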